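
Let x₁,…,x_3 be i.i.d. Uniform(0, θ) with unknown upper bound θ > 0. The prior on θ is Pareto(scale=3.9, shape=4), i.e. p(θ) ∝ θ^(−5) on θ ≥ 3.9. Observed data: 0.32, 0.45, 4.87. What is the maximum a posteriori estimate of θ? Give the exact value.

θ̂_MAP = 4.87

The Uniform(0, θ) likelihood is θ^(−n) for θ ≥ max(xᵢ), zero otherwise. Here max(xᵢ) = 4.87.
Posterior ∝ θ^(−5) · θ^(−3) = θ^(−8) on θ ≥ max(3.9, 4.87) = 4.87.
This density is strictly decreasing in θ, so the posterior mode lies at the lower boundary of the support.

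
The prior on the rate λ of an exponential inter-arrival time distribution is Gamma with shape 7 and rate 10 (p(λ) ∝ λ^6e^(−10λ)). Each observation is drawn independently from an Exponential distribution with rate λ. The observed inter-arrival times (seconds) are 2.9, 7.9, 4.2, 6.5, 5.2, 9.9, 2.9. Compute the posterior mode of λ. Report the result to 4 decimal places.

λ̂_MAP = 0.2626

The Exponential(rate=λ) likelihood is ∝ λ^n e^(−λΣtᵢ). Here n = 7 and Σtᵢ = 2.9 + 7.9 + 4.2 + 6.5 + 5.2 + 9.9 + 2.9 = 39.5.
Posterior ∝ λ^6e^(−10λ) · λ^7e^(−39.5λ) = λ^13e^(−49.5λ), i.e. Gamma(14, 49.5).
Mode = (a−1)/b = 13/49.5 ≈ 0.2626.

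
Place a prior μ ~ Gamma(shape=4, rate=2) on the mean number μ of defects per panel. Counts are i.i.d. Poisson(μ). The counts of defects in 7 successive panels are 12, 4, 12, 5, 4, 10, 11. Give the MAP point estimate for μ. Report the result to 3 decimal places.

μ̂_MAP = 6.778

Σxᵢ = 12+4+12+5+4+10+11 = 58, with n = 7.
Posterior ∝ μ^3e^(−2μ) · μ^58e^(−7μ) = μ^61e^(−9μ), i.e. Gamma(shape=62, rate=9).
The mode of a Gamma(a, b) with a ≥ 1 (shape–rate) is (a−1)/b = 61/9 ≈ 6.778.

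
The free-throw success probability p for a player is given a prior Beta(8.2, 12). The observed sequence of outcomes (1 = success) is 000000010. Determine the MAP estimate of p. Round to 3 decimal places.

p̂_MAP = 0.301

Prior: Beta(8.2, 12).
Data: 1 success in 9 trials (from the sequence). The binomial likelihood contributes p(1−p)^8, so the posterior is Beta(8.2+1, 12+8) = Beta(9.2, 20).
For Beta(a, b) with a, b > 1 the mode is (a−1)/(a+b−2) = 8.2/27.2 ≈ 0.301.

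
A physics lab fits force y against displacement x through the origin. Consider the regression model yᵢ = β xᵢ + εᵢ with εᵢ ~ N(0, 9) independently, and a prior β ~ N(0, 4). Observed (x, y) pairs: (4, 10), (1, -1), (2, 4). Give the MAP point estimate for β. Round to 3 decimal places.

log p(β | y) = −Σ(yᵢ − βxᵢ)²/(2·9) − β²/(2·4) + const.
Setting the derivative to zero: Σxᵢ(yᵢ − βxᵢ)/9 − β/4 = 0, so β = Σxᵢyᵢ / (Σxᵢ² + σ²/τ²).
Σxᵢyᵢ = 4·10 + 1·(-1) + 2·4 = 47; Σxᵢ² = 21; σ²/τ² = 2.25.
β̂_MAP = 47 / (21 + 2.25) = 47/23.25 ≈ 2.022.

β̂_MAP = 2.022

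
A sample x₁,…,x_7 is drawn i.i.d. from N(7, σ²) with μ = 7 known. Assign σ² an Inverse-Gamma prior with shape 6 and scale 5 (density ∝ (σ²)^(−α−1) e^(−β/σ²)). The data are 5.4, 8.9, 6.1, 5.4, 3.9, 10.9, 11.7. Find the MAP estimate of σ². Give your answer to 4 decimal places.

σ̂²_MAP = 3.1643

Sum of squared deviations about the known mean: SS = (5.4−7)² + (8.9−7)² + (6.1−7)² + (5.4−7)² + (3.9−7)² + (10.9−7)² + (11.7−7)² = 56.45.
The Normal likelihood contributes (σ²)^(−n/2) exp(−SS/(2σ²)), so the posterior is Inverse-Gamma(α + n/2, β + SS/2) = Inverse-Gamma(9.5, 33.225).
The mode of Inverse-Gamma(a, b) is b/(a+1) = 33.225/10.5 ≈ 3.1643.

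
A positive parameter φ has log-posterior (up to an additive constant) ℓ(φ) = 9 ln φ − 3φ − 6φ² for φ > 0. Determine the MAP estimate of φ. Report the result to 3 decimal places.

ℓ'(φ) = 9/φ − 3 − 12φ. Setting this to zero and multiplying by φ: 12φ² + 3φ − 9 = 0.
φ = (−3 + √(3² + 4·12·9)) / (2·12) = (−3 + √441) / 24 = (−3 + 21)/24 = 3/4.
ℓ''(φ) = −9/φ² − 12 < 0, confirming a maximum.

φ̂_MAP = 0.750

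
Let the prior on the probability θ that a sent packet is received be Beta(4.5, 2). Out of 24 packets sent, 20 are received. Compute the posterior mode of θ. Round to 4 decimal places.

Prior: Beta(4.5, 2).
Data: 20 successes in 24 trials. The binomial likelihood contributes θ^20(1−θ)^4, so the posterior is Beta(4.5+20, 2+4) = Beta(24.5, 6).
For Beta(a, b) with a, b > 1 the mode is (a−1)/(a+b−2) = 23.5/28.5 ≈ 0.8246.

θ̂_MAP = 0.8246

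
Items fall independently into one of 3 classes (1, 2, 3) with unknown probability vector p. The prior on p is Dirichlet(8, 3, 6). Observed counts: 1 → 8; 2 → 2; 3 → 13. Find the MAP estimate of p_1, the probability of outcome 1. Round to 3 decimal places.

MAP estimate: 0.405

The posterior is Dirichlet(αᵢ + nᵢ) = Dirichlet(16, 5, 19).
For a Dirichlet(a₁,…,a_K) with all aᵢ > 1, the mode has j-th component (aⱼ − 1)/(Σaᵢ − K).
Here Σaᵢ = 40 and K = 3, so p_1 = (16 − 1)/(40 − 3) = 15/37 ≈ 0.405.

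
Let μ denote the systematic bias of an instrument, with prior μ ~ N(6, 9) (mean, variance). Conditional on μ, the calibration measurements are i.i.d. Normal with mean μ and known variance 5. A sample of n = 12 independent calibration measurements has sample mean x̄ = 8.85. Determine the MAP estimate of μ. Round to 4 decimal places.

n = 12, x̄ = 8.85.
For a Normal prior and Normal likelihood with known variance, the posterior is Normal; its mode equals its mean, the precision-weighted average.
Prior precision 1/σ₀² = 1/9; data precision n/σ² = 12/5 = 2.4.
μ̂ = ((1/9)·6 + 2.4·8.85) / (1/9 + 2.4) = (1643/75)/(113/45) = 4929/565 ≈ 8.7239.

μ̂_MAP = 8.7239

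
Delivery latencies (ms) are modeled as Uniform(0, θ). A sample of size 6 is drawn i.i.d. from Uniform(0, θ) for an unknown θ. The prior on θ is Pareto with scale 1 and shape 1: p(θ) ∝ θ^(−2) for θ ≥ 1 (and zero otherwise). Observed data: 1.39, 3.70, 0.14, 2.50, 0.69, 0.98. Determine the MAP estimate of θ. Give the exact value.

θ̂_MAP = 3.70

The Uniform(0, θ) likelihood is θ^(−n) for θ ≥ max(xᵢ), zero otherwise. Here max(xᵢ) = 3.70.
Posterior ∝ θ^(−2) · θ^(−6) = θ^(−8) on θ ≥ max(1, 3.70) = 3.70.
This density is strictly decreasing in θ, so the posterior mode lies at the lower boundary of the support.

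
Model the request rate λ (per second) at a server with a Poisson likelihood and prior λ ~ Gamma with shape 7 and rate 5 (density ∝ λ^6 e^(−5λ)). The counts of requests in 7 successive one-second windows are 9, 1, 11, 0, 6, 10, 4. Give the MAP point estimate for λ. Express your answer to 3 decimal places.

Σxᵢ = 9+1+11+0+6+10+4 = 41, with n = 7.
Posterior ∝ λ^6e^(−5λ) · λ^41e^(−7λ) = λ^47e^(−12λ), i.e. Gamma(shape=48, rate=12).
The mode of a Gamma(a, b) with a ≥ 1 (shape–rate) is (a−1)/b = 47/12 ≈ 3.917.

λ̂_MAP = 3.917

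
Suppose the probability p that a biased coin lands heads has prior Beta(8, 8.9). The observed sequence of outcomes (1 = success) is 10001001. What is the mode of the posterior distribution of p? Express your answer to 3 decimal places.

Prior: Beta(8, 8.9).
Data: 3 successes in 8 trials (from the sequence). The binomial likelihood contributes p^3(1−p)^5, so the posterior is Beta(8+3, 8.9+5) = Beta(11, 13.9).
For Beta(a, b) with a, b > 1 the mode is (a−1)/(a+b−2) = 10/22.9 ≈ 0.437.

p̂_MAP = 0.437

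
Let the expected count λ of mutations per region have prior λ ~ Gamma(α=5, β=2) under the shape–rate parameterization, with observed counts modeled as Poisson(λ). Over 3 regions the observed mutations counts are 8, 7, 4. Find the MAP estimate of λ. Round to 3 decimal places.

Σxᵢ = 8+7+4 = 19, with n = 3.
Posterior ∝ λ^4e^(−2λ) · λ^19e^(−3λ) = λ^23e^(−5λ), i.e. Gamma(shape=24, rate=5).
The mode of a Gamma(a, b) with a ≥ 1 (shape–rate) is (a−1)/b = 23/5 ≈ 4.600.

λ̂_MAP = 4.600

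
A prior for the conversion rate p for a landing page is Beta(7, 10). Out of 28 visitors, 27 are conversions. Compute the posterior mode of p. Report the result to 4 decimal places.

p̂_MAP = 0.7674

Prior: Beta(7, 10).
Data: 27 successes in 28 trials. The binomial likelihood contributes p^27(1−p)^1, so the posterior is Beta(7+27, 10+1) = Beta(34, 11).
For Beta(a, b) with a, b > 1 the mode is (a−1)/(a+b−2) = 33/43 ≈ 0.7674.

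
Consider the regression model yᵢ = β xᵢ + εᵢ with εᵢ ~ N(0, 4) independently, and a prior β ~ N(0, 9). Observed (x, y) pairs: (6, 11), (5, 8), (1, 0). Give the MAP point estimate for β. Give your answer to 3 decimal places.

β̂_MAP = 1.698

log p(β | y) = −Σ(yᵢ − βxᵢ)²/(2·4) − β²/(2·9) + const.
Setting the derivative to zero: Σxᵢ(yᵢ − βxᵢ)/4 − β/9 = 0, so β = Σxᵢyᵢ / (Σxᵢ² + σ²/τ²).
Σxᵢyᵢ = 6·11 + 5·8 + 1·0 = 106; Σxᵢ² = 62; σ²/τ² = 4/9.
β̂_MAP = 106 / (62 + 4/9) = 106/(562/9) = 477/281 ≈ 1.698.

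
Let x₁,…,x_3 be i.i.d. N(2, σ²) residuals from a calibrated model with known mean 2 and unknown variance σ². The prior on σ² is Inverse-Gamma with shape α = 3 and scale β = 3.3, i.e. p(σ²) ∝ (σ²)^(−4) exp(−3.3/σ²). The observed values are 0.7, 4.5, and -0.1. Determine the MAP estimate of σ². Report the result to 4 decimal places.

σ̂²_MAP = 1.7227

Sum of squared deviations about the known mean: SS = (0.7−2)² + (4.5−2)² + (-0.1−2)² = 12.35.
The Normal likelihood contributes (σ²)^(−n/2) exp(−SS/(2σ²)), so the posterior is Inverse-Gamma(α + n/2, β + SS/2) = Inverse-Gamma(4.5, 9.475).
The mode of Inverse-Gamma(a, b) is b/(a+1) = 9.475/5.5 ≈ 1.7227.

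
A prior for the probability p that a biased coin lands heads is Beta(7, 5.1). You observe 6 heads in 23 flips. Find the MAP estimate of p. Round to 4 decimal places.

p̂_MAP = 0.3625

Prior: Beta(7, 5.1).
Data: 6 successes in 23 trials. The binomial likelihood contributes p^6(1−p)^17, so the posterior is Beta(7+6, 5.1+17) = Beta(13, 22.1).
For Beta(a, b) with a, b > 1 the mode is (a−1)/(a+b−2) = 12/33.1 ≈ 0.3625.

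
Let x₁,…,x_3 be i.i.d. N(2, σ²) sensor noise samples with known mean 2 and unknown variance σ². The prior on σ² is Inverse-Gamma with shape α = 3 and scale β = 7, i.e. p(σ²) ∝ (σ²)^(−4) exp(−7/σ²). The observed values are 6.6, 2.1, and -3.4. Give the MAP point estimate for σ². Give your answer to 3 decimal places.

σ̂²_MAP = 5.848

Sum of squared deviations about the known mean: SS = (6.6−2)² + (2.1−2)² + (-3.4−2)² = 50.33.
The Normal likelihood contributes (σ²)^(−n/2) exp(−SS/(2σ²)), so the posterior is Inverse-Gamma(α + n/2, β + SS/2) = Inverse-Gamma(4.5, 32.165).
The mode of Inverse-Gamma(a, b) is b/(a+1) = 32.165/5.5 ≈ 5.848.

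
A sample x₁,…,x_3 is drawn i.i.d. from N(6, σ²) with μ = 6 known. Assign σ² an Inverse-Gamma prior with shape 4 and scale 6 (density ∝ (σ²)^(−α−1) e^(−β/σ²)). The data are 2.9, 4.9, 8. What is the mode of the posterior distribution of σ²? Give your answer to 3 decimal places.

σ̂²_MAP = 2.063

Sum of squared deviations about the known mean: SS = (2.9−6)² + (4.9−6)² + (8−6)² = 14.82.
The Normal likelihood contributes (σ²)^(−n/2) exp(−SS/(2σ²)), so the posterior is Inverse-Gamma(α + n/2, β + SS/2) = Inverse-Gamma(5.5, 13.41).
The mode of Inverse-Gamma(a, b) is b/(a+1) = 13.41/6.5 ≈ 2.063.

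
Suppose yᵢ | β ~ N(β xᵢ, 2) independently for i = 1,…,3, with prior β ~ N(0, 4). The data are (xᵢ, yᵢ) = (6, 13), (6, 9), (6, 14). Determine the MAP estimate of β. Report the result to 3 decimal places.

β̂_MAP = 1.991

log p(β | y) = −Σ(yᵢ − βxᵢ)²/(2·2) − β²/(2·4) + const.
Setting the derivative to zero: Σxᵢ(yᵢ − βxᵢ)/2 − β/4 = 0, so β = Σxᵢyᵢ / (Σxᵢ² + σ²/τ²).
Σxᵢyᵢ = 6·13 + 6·9 + 6·14 = 216; Σxᵢ² = 108; σ²/τ² = 0.5.
β̂_MAP = 216 / (108 + 0.5) = 216/108.5 ≈ 1.991.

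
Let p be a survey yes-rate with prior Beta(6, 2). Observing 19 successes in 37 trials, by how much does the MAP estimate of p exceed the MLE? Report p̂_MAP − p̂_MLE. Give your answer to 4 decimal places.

Posterior is Beta(25, 20); MAP = (25−1)/(45−2) = 24/43 ≈ 0.55814.
MLE ignores the prior: p̂_MLE = k/n = 19/37 ≈ 0.51351.
Difference = 24/43 − 19/37 = 71/1591 ≈ 0.0446.

MAP − MLE = 0.0446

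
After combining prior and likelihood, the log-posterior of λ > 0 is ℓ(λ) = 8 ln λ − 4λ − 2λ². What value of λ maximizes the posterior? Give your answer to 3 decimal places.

λ̂_MAP = 1.000

ℓ'(λ) = 8/λ − 4 − 4λ. Setting this to zero and multiplying by λ: 4λ² + 4λ − 8 = 0.
λ = (−4 + √(4² + 4·4·8)) / (2·4) = (−4 + √144) / 8 = (−4 + 12)/8 = 1.
ℓ''(λ) = −8/λ² − 4 < 0, confirming a maximum.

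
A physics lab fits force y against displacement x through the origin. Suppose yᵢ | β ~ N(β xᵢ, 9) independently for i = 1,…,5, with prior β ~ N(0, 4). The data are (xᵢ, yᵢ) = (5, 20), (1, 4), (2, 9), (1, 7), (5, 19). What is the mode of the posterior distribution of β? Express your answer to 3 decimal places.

log p(β | y) = −Σ(yᵢ − βxᵢ)²/(2·9) − β²/(2·4) + const.
Setting the derivative to zero: Σxᵢ(yᵢ − βxᵢ)/9 − β/4 = 0, so β = Σxᵢyᵢ / (Σxᵢ² + σ²/τ²).
Σxᵢyᵢ = 5·20 + 1·4 + 2·9 + 1·7 + 5·19 = 224; Σxᵢ² = 56; σ²/τ² = 2.25.
β̂_MAP = 224 / (56 + 2.25) = 224/58.25 ≈ 3.845.

β̂_MAP = 3.845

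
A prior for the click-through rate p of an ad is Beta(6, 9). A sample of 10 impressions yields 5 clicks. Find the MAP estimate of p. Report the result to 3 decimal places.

Prior: Beta(6, 9).
Data: 5 successes in 10 trials. The binomial likelihood contributes p^5(1−p)^5, so the posterior is Beta(6+5, 9+5) = Beta(11, 14).
For Beta(a, b) with a, b > 1 the mode is (a−1)/(a+b−2) = 10/23 ≈ 0.435.

p̂_MAP = 0.435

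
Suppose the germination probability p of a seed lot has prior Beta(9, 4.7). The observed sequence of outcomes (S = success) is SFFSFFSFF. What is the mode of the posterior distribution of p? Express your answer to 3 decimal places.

p̂_MAP = 0.531

Prior: Beta(9, 4.7).
Data: 3 successes in 9 trials (from the sequence). The binomial likelihood contributes p^3(1−p)^6, so the posterior is Beta(9+3, 4.7+6) = Beta(12, 10.7).
For Beta(a, b) with a, b > 1 the mode is (a−1)/(a+b−2) = 11/20.7 ≈ 0.531.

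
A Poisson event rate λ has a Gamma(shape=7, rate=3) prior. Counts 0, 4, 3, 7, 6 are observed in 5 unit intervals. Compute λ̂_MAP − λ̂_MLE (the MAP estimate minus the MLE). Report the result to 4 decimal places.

Σxᵢ = 20. Posterior is Gamma(27, 8); MAP = (27−1)/8 = 26/8 ≈ 3.25000.
MLE = x̄ = 20/5 ≈ 4.00000.
Difference = 26/8 − 20/5 = -3/4 ≈ -0.7500.

MAP − MLE = -0.7500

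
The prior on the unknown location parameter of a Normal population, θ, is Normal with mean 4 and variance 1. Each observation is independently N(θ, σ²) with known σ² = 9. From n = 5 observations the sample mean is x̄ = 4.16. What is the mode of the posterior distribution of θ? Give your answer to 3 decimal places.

n = 5, x̄ = 4.16.
For a Normal prior and Normal likelihood with known variance, the posterior is Normal; its mode equals its mean, the precision-weighted average.
Prior precision 1/σ₀² = 1/1 = 1; data precision n/σ² = 5/9.
θ̂ = (1·4 + (5/9)·4.16) / (1 + 5/9) = (284/45)/(14/9) = 142/35 ≈ 4.057.

θ̂_MAP = 4.057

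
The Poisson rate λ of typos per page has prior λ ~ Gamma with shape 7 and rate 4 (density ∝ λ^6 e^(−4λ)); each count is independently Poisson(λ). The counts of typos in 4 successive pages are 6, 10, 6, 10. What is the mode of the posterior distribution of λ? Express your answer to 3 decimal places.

Σxᵢ = 6+10+6+10 = 32, with n = 4.
Posterior ∝ λ^6e^(−4λ) · λ^32e^(−4λ) = λ^38e^(−8λ), i.e. Gamma(shape=39, rate=8).
The mode of a Gamma(a, b) with a ≥ 1 (shape–rate) is (a−1)/b = 38/8 ≈ 4.750.

λ̂_MAP = 4.750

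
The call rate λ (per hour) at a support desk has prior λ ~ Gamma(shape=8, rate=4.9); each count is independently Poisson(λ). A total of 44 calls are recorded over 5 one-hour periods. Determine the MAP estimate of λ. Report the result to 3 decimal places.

Σxᵢ = 44, n = 5.
Posterior ∝ λ^7e^(−4.9λ) · λ^44e^(−5λ) = λ^51e^(−9.9λ), i.e. Gamma(shape=52, rate=9.9).
The mode of a Gamma(a, b) with a ≥ 1 (shape–rate) is (a−1)/b = 51/9.9 ≈ 5.152.

λ̂_MAP = 5.152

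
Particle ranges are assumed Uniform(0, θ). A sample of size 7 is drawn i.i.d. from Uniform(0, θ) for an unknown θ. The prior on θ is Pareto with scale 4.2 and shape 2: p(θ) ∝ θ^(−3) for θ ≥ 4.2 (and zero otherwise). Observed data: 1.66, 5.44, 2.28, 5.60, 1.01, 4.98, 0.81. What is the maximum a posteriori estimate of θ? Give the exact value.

The Uniform(0, θ) likelihood is θ^(−n) for θ ≥ max(xᵢ), zero otherwise. Here max(xᵢ) = 5.60.
Posterior ∝ θ^(−3) · θ^(−7) = θ^(−10) on θ ≥ max(4.2, 5.60) = 5.60.
This density is strictly decreasing in θ, so the posterior mode lies at the lower boundary of the support.

θ̂_MAP = 5.60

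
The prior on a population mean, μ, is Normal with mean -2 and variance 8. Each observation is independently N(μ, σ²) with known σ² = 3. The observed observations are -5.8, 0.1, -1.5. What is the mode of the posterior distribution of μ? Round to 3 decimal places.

μ̂_MAP = -2.356

n = 3; x̄ = ((-5.8) + 0.1 + (-1.5))/3 = -7.2/3 = -2.4.
For a Normal prior and Normal likelihood with known variance, the posterior is Normal; its mode equals its mean, the precision-weighted average.
Prior precision 1/σ₀² = 1/8 = 0.125; data precision n/σ² = 3/3 = 1.
μ̂ = (0.125·(-2) + 1·(-2.4)) / (0.125 + 1) = (-2.65)/1.125 = -106/45 ≈ -2.356.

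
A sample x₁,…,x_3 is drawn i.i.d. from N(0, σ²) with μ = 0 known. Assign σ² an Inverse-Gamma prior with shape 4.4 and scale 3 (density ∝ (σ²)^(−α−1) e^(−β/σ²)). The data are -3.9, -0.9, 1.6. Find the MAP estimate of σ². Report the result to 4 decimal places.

Sum of squared deviations about the known mean: SS = (-3.9−0)² + (-0.9−0)² + (1.6−0)² = 18.58.
The Normal likelihood contributes (σ²)^(−n/2) exp(−SS/(2σ²)), so the posterior is Inverse-Gamma(α + n/2, β + SS/2) = Inverse-Gamma(5.9, 12.29).
The mode of Inverse-Gamma(a, b) is b/(a+1) = 12.29/6.9 ≈ 1.7812.

σ̂²_MAP = 1.7812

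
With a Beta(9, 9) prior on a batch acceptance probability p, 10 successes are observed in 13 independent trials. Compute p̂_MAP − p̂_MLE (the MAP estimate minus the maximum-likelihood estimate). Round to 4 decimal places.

MAP − MLE = -0.1485

Posterior is Beta(19, 12); MAP = (19−1)/(31−2) = 18/29 ≈ 0.62069.
MLE ignores the prior: p̂_MLE = k/n = 10/13 ≈ 0.76923.
Difference = 18/29 − 10/13 = -56/377 ≈ -0.1485.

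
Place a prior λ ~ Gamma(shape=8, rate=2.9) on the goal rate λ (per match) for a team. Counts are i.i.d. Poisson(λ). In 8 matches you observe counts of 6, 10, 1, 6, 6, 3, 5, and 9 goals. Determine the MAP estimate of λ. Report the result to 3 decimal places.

Σxᵢ = 6+10+1+6+6+3+5+9 = 46, with n = 8.
Posterior ∝ λ^7e^(−2.9λ) · λ^46e^(−8λ) = λ^53e^(−10.9λ), i.e. Gamma(shape=54, rate=10.9).
The mode of a Gamma(a, b) with a ≥ 1 (shape–rate) is (a−1)/b = 53/10.9 ≈ 4.862.

λ̂_MAP = 4.862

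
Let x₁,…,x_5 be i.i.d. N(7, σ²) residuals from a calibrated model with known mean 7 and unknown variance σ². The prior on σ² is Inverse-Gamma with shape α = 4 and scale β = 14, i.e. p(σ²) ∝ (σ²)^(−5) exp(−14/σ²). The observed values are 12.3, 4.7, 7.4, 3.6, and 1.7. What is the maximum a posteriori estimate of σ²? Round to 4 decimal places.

Sum of squared deviations about the known mean: SS = (12.3−7)² + (4.7−7)² + (7.4−7)² + (3.6−7)² + (1.7−7)² = 73.19.
The Normal likelihood contributes (σ²)^(−n/2) exp(−SS/(2σ²)), so the posterior is Inverse-Gamma(α + n/2, β + SS/2) = Inverse-Gamma(6.5, 50.595).
The mode of Inverse-Gamma(a, b) is b/(a+1) = 50.595/7.5 ≈ 6.7460.

σ̂²_MAP = 6.7460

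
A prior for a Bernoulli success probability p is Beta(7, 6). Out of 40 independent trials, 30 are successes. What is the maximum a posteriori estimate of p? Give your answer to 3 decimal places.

Prior: Beta(7, 6).
Data: 30 successes in 40 trials. The binomial likelihood contributes p^30(1−p)^10, so the posterior is Beta(7+30, 6+10) = Beta(37, 16).
For Beta(a, b) with a, b > 1 the mode is (a−1)/(a+b−2) = 36/51 ≈ 0.706.

p̂_MAP = 0.706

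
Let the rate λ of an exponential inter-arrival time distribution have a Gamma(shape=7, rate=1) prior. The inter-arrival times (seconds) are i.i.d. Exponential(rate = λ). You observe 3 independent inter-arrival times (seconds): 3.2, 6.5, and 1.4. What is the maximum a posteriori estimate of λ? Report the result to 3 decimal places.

λ̂_MAP = 0.744

The Exponential(rate=λ) likelihood is ∝ λ^n e^(−λΣtᵢ). Here n = 3 and Σtᵢ = 3.2 + 6.5 + 1.4 = 11.1.
Posterior ∝ λ^6e^(−1λ) · λ^3e^(−11.1λ) = λ^9e^(−12.1λ), i.e. Gamma(10, 12.1).
Mode = (a−1)/b = 9/12.1 ≈ 0.744.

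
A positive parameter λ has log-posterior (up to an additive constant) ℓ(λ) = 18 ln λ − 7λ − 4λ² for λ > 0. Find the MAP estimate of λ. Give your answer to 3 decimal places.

ℓ'(λ) = 18/λ − 7 − 8λ. Setting this to zero and multiplying by λ: 8λ² + 7λ − 18 = 0.
λ = (−7 + √(7² + 4·8·18)) / (2·8) = (−7 + √625) / 16 = (−7 + 25)/16 = 9/8.
ℓ''(λ) = −18/λ² − 8 < 0, confirming a maximum.

λ̂_MAP = 1.125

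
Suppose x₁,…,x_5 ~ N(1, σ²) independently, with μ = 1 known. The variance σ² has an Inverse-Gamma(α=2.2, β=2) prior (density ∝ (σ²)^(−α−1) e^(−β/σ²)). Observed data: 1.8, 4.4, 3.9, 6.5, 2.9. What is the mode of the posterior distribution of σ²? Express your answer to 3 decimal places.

σ̂²_MAP = 5.129

Sum of squared deviations about the known mean: SS = (1.8−1)² + (4.4−1)² + (3.9−1)² + (6.5−1)² + (2.9−1)² = 54.47.
The Normal likelihood contributes (σ²)^(−n/2) exp(−SS/(2σ²)), so the posterior is Inverse-Gamma(α + n/2, β + SS/2) = Inverse-Gamma(4.7, 29.235).
The mode of Inverse-Gamma(a, b) is b/(a+1) = 29.235/5.7 ≈ 5.129.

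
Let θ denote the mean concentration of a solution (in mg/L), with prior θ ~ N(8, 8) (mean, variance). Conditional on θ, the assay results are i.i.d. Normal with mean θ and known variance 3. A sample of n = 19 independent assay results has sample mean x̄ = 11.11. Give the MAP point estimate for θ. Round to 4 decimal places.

θ̂_MAP = 11.0498

n = 19, x̄ = 11.11.
For a Normal prior and Normal likelihood with known variance, the posterior is Normal; its mode equals its mean, the precision-weighted average.
Prior precision 1/σ₀² = 1/8 = 0.125; data precision n/σ² = 19/3.
θ̂ = (0.125·8 + (19/3)·11.11) / (0.125 + 19/3) = (21409/300)/(155/24) = 42818/3875 ≈ 11.0498.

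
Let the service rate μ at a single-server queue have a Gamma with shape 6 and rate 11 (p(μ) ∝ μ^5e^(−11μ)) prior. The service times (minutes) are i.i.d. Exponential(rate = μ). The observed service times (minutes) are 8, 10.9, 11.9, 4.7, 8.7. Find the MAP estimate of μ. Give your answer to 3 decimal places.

The Exponential(rate=μ) likelihood is ∝ μ^n e^(−μΣtᵢ). Here n = 5 and Σtᵢ = 8 + 10.9 + 11.9 + 4.7 + 8.7 = 44.2.
Posterior ∝ μ^5e^(−11μ) · μ^5e^(−44.2μ) = μ^10e^(−55.2μ), i.e. Gamma(11, 55.2).
Mode = (a−1)/b = 10/55.2 ≈ 0.181.

μ̂_MAP = 0.181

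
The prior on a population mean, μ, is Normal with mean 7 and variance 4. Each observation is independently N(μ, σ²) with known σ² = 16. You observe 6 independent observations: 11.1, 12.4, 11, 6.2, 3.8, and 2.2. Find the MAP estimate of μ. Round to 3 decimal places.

n = 6; x̄ = (11.1 + 12.4 + 11 + 6.2 + 3.8 + 2.2)/6 = 46.7/6 = 467/60 ≈ 7.7833.
For a Normal prior and Normal likelihood with known variance, the posterior is Normal; its mode equals its mean, the precision-weighted average.
Prior precision 1/σ₀² = 1/4 = 0.25; data precision n/σ² = 6/16 = 0.375.
μ̂ = (0.25·7 + 0.375·(467/60)) / (0.25 + 0.375) = 4.66875/0.625 = 7.470.

μ̂_MAP = 7.470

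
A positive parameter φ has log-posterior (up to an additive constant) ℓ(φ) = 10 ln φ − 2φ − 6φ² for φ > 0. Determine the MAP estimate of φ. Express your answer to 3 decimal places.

ℓ'(φ) = 10/φ − 2 − 12φ. Setting this to zero and multiplying by φ: 12φ² + 2φ − 10 = 0.
φ = (−2 + √(2² + 4·12·10)) / (2·12) = (−2 + √484) / 24 = (−2 + 22)/24 = 5/6.
ℓ''(φ) = −10/φ² − 12 < 0, confirming a maximum.

φ̂_MAP = 0.833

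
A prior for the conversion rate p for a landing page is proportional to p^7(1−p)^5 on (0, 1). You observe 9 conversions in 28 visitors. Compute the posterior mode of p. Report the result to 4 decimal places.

The prior density ∝ p^7(1−p)^5 is the kernel of Beta(8, 6).
Data: 9 successes in 28 trials. The binomial likelihood contributes p^9(1−p)^19, so the posterior is Beta(8+9, 6+19) = Beta(17, 25).
For Beta(a, b) with a, b > 1 the mode is (a−1)/(a+b−2) = 16/40 ≈ 0.4000.

p̂_MAP = 0.4000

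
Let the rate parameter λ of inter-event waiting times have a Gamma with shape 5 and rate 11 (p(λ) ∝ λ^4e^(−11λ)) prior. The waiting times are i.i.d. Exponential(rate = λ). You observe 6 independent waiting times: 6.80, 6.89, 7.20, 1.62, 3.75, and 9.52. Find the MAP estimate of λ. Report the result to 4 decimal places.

λ̂_MAP = 0.2138

The Exponential(rate=λ) likelihood is ∝ λ^n e^(−λΣtᵢ). Here n = 6 and Σtᵢ = 6.80 + 6.89 + 7.20 + 1.62 + 3.75 + 9.52 = 35.78.
Posterior ∝ λ^4e^(−11λ) · λ^6e^(−35.78λ) = λ^10e^(−46.78λ), i.e. Gamma(11, 46.78).
Mode = (a−1)/b = 10/46.78 ≈ 0.2138.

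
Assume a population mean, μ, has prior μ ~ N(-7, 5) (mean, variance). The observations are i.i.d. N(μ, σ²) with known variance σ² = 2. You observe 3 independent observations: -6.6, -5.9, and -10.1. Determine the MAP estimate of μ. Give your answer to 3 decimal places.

μ̂_MAP = -7.471

n = 3; x̄ = ((-6.6) + (-5.9) + (-10.1))/3 = -22.6/3 = -113/15 ≈ -7.5333.
For a Normal prior and Normal likelihood with known variance, the posterior is Normal; its mode equals its mean, the precision-weighted average.
Prior precision 1/σ₀² = 1/5 = 0.2; data precision n/σ² = 3/2 = 1.5.
μ̂ = (0.2·(-7) + 1.5·(-113/15)) / (0.2 + 1.5) = (-12.7)/1.7 = -127/17 ≈ -7.471.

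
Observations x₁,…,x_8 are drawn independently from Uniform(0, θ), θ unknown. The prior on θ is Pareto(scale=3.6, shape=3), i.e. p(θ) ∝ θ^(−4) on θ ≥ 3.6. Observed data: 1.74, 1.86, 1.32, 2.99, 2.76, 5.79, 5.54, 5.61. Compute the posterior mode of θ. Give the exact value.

θ̂_MAP = 5.79

The Uniform(0, θ) likelihood is θ^(−n) for θ ≥ max(xᵢ), zero otherwise. Here max(xᵢ) = 5.79.
Posterior ∝ θ^(−4) · θ^(−8) = θ^(−12) on θ ≥ max(3.6, 5.79) = 5.79.
This density is strictly decreasing in θ, so the posterior mode lies at the lower boundary of the support.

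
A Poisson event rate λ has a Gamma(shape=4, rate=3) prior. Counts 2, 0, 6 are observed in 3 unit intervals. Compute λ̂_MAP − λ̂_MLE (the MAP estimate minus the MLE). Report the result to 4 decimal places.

MAP − MLE = -0.8333

Σxᵢ = 8. Posterior is Gamma(12, 6); MAP = (12−1)/6 = 11/6 ≈ 1.83333.
MLE = x̄ = 8/3 ≈ 2.66667.
Difference = 11/6 − 8/3 = -5/6 ≈ -0.8333.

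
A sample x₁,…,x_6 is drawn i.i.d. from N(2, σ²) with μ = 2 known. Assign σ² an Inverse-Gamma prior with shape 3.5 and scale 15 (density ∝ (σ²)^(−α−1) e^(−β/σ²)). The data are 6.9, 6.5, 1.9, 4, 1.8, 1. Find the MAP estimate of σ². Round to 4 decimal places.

σ̂²_MAP = 5.2873

Sum of squared deviations about the known mean: SS = (6.9−2)² + (6.5−2)² + (1.9−2)² + (4−2)² + (1.8−2)² + (1−2)² = 49.31.
The Normal likelihood contributes (σ²)^(−n/2) exp(−SS/(2σ²)), so the posterior is Inverse-Gamma(α + n/2, β + SS/2) = Inverse-Gamma(6.5, 39.655).
The mode of Inverse-Gamma(a, b) is b/(a+1) = 39.655/7.5 ≈ 5.2873.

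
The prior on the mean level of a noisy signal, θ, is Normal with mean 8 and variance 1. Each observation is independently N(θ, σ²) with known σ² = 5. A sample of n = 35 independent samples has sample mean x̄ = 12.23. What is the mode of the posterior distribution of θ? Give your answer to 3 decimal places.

n = 35, x̄ = 12.23.
For a Normal prior and Normal likelihood with known variance, the posterior is Normal; its mode equals its mean, the precision-weighted average.
Prior precision 1/σ₀² = 1/1 = 1; data precision n/σ² = 35/5 = 7.
θ̂ = (1·8 + 7·12.23) / (1 + 7) = 93.61/8 = 11.70125 ≈ 11.701.

θ̂_MAP = 11.701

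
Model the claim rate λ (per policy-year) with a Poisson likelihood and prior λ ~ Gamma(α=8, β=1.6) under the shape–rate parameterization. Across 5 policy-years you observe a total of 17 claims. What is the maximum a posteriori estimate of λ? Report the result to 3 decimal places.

Σxᵢ = 17, n = 5.
Posterior ∝ λ^7e^(−1.6λ) · λ^17e^(−5λ) = λ^24e^(−6.6λ), i.e. Gamma(shape=25, rate=6.6).
The mode of a Gamma(a, b) with a ≥ 1 (shape–rate) is (a−1)/b = 24/6.6 ≈ 3.636.

λ̂_MAP = 3.636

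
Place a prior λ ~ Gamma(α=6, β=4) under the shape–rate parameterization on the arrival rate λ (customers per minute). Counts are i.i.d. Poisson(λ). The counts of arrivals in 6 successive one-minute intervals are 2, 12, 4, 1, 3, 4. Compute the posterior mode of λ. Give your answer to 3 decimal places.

λ̂_MAP = 3.100

Σxᵢ = 2+12+4+1+3+4 = 26, with n = 6.
Posterior ∝ λ^5e^(−4λ) · λ^26e^(−6λ) = λ^31e^(−10λ), i.e. Gamma(shape=32, rate=10).
The mode of a Gamma(a, b) with a ≥ 1 (shape–rate) is (a−1)/b = 31/10 ≈ 3.100.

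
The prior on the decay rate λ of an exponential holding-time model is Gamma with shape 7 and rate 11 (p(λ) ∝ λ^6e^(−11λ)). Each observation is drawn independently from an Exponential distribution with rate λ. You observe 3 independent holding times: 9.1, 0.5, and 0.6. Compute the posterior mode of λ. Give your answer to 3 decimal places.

The Exponential(rate=λ) likelihood is ∝ λ^n e^(−λΣtᵢ). Here n = 3 and Σtᵢ = 9.1 + 0.5 + 0.6 = 10.2.
Posterior ∝ λ^6e^(−11λ) · λ^3e^(−10.2λ) = λ^9e^(−21.2λ), i.e. Gamma(10, 21.2).
Mode = (a−1)/b = 9/21.2 ≈ 0.425.

λ̂_MAP = 0.425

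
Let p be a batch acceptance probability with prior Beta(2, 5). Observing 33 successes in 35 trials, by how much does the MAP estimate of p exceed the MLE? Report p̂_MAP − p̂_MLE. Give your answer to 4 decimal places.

MAP − MLE = -0.0929

Posterior is Beta(35, 7); MAP = (35−1)/(42−2) = 34/40 ≈ 0.85000.
MLE ignores the prior: p̂_MLE = k/n = 33/35 ≈ 0.94286.
Difference = 34/40 − 33/35 = -13/140 ≈ -0.0929.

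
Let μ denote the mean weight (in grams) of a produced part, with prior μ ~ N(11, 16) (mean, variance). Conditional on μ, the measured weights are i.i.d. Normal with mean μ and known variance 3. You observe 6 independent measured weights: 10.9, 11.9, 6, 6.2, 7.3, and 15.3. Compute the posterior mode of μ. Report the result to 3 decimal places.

μ̂_MAP = 9.642

n = 6; x̄ = (10.9 + 11.9 + 6 + 6.2 + 7.3 + 15.3)/6 = 57.6/6 = 9.6.
For a Normal prior and Normal likelihood with known variance, the posterior is Normal; its mode equals its mean, the precision-weighted average.
Prior precision 1/σ₀² = 1/16 = 0.0625; data precision n/σ² = 6/3 = 2.
μ̂ = (0.0625·11 + 2·9.6) / (0.0625 + 2) = 19.8875/2.0625 = 1591/165 ≈ 9.642.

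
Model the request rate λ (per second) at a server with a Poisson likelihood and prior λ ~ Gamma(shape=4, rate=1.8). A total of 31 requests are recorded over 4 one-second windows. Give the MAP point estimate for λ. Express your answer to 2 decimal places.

Σxᵢ = 31, n = 4.
Posterior ∝ λ^3e^(−1.8λ) · λ^31e^(−4λ) = λ^34e^(−5.8λ), i.e. Gamma(shape=35, rate=5.8).
The mode of a Gamma(a, b) with a ≥ 1 (shape–rate) is (a−1)/b = 34/5.8 ≈ 5.86.

λ̂_MAP = 5.86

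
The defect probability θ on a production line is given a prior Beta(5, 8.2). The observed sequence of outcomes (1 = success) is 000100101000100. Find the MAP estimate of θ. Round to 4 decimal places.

θ̂_MAP = 0.3053

Prior: Beta(5, 8.2).
Data: 4 successes in 15 trials (from the sequence). The binomial likelihood contributes θ^4(1−θ)^11, so the posterior is Beta(5+4, 8.2+11) = Beta(9, 19.2).
For Beta(a, b) with a, b > 1 the mode is (a−1)/(a+b−2) = 8/26.2 ≈ 0.3053.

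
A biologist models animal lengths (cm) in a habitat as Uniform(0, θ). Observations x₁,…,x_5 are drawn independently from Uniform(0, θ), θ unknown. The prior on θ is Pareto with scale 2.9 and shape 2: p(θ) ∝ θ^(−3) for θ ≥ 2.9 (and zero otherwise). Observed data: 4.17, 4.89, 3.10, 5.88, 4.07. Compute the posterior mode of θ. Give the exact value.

The Uniform(0, θ) likelihood is θ^(−n) for θ ≥ max(xᵢ), zero otherwise. Here max(xᵢ) = 5.88.
Posterior ∝ θ^(−3) · θ^(−5) = θ^(−8) on θ ≥ max(2.9, 5.88) = 5.88.
This density is strictly decreasing in θ, so the posterior mode lies at the lower boundary of the support.

θ̂_MAP = 5.88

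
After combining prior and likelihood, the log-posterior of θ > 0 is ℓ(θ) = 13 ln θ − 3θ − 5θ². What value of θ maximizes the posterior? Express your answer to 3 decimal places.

θ̂_MAP = 1.000

ℓ'(θ) = 13/θ − 3 − 10θ. Setting this to zero and multiplying by θ: 10θ² + 3θ − 13 = 0.
θ = (−3 + √(3² + 4·10·13)) / (2·10) = (−3 + √529) / 20 = (−3 + 23)/20 = 1.
ℓ''(θ) = −13/θ² − 10 < 0, confirming a maximum.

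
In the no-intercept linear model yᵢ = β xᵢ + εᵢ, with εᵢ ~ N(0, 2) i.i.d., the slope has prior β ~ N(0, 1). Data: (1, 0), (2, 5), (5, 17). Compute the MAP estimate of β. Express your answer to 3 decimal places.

β̂_MAP = 2.969

log p(β | y) = −Σ(yᵢ − βxᵢ)²/(2·2) − β²/(2·1) + const.
Setting the derivative to zero: Σxᵢ(yᵢ − βxᵢ)/2 − β/1 = 0, so β = Σxᵢyᵢ / (Σxᵢ² + σ²/τ²).
Σxᵢyᵢ = 1·0 + 2·5 + 5·17 = 95; Σxᵢ² = 30; σ²/τ² = 2.
β̂_MAP = 95 / (30 + 2) = 95/32 ≈ 2.969.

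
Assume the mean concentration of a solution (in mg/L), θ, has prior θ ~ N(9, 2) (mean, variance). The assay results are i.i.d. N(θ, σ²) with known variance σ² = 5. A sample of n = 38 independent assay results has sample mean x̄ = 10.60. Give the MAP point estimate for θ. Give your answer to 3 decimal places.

n = 38, x̄ = 10.60.
For a Normal prior and Normal likelihood with known variance, the posterior is Normal; its mode equals its mean, the precision-weighted average.
Prior precision 1/σ₀² = 1/2 = 0.5; data precision n/σ² = 38/5 = 7.6.
θ̂ = (0.5·9 + 7.6·10.6) / (0.5 + 7.6) = 85.06/8.1 = 4253/405 ≈ 10.501.

θ̂_MAP = 10.501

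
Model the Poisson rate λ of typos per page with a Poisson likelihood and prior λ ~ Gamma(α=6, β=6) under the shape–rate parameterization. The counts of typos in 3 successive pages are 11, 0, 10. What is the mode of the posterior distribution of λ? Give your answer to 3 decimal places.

Σxᵢ = 11+0+10 = 21, with n = 3.
Posterior ∝ λ^5e^(−6λ) · λ^21e^(−3λ) = λ^26e^(−9λ), i.e. Gamma(shape=27, rate=9).
The mode of a Gamma(a, b) with a ≥ 1 (shape–rate) is (a−1)/b = 26/9 ≈ 2.889.

λ̂_MAP = 2.889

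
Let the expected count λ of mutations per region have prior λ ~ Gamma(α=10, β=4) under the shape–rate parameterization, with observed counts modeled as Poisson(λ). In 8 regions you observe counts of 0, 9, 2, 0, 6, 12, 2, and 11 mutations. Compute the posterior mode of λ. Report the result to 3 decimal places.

λ̂_MAP = 4.250

Σxᵢ = 0+9+2+0+6+12+2+11 = 42, with n = 8.
Posterior ∝ λ^9e^(−4λ) · λ^42e^(−8λ) = λ^51e^(−12λ), i.e. Gamma(shape=52, rate=12).
The mode of a Gamma(a, b) with a ≥ 1 (shape–rate) is (a−1)/b = 51/12 ≈ 4.250.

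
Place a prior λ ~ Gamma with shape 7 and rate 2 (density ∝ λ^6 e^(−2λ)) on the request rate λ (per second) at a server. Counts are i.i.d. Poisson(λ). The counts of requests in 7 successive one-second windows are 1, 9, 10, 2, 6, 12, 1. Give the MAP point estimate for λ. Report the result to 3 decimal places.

λ̂_MAP = 5.222

Σxᵢ = 1+9+10+2+6+12+1 = 41, with n = 7.
Posterior ∝ λ^6e^(−2λ) · λ^41e^(−7λ) = λ^47e^(−9λ), i.e. Gamma(shape=48, rate=9).
The mode of a Gamma(a, b) with a ≥ 1 (shape–rate) is (a−1)/b = 47/9 ≈ 5.222.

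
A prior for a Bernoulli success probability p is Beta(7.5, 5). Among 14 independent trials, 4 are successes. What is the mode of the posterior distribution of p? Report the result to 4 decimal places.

Prior: Beta(7.5, 5).
Data: 4 successes in 14 trials. The binomial likelihood contributes p^4(1−p)^10, so the posterior is Beta(7.5+4, 5+10) = Beta(11.5, 15).
For Beta(a, b) with a, b > 1 the mode is (a−1)/(a+b−2) = 10.5/24.5 ≈ 0.4286.

p̂_MAP = 0.4286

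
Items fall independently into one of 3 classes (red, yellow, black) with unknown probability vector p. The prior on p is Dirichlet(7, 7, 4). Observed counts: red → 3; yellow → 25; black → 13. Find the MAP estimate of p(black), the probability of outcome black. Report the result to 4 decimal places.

The posterior is Dirichlet(αᵢ + nᵢ) = Dirichlet(10, 32, 17).
For a Dirichlet(a₁,…,a_K) with all aᵢ > 1, the mode has j-th component (aⱼ − 1)/(Σaᵢ − K).
Here Σaᵢ = 59 and K = 3, so p(black) = (17 − 1)/(59 − 3) = 16/56 ≈ 0.2857.

MAP estimate of p(black) = 0.2857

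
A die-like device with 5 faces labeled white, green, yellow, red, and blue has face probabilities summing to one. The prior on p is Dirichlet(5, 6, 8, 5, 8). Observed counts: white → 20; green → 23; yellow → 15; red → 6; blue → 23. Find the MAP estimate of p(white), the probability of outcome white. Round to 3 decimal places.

MAP estimate of p(white) = 0.211

The posterior is Dirichlet(αᵢ + nᵢ) = Dirichlet(25, 29, 23, 11, 31).
For a Dirichlet(a₁,…,a_K) with all aᵢ > 1, the mode has j-th component (aⱼ − 1)/(Σaᵢ − K).
Here Σaᵢ = 119 and K = 5, so p(white) = (25 − 1)/(119 − 5) = 24/114 ≈ 0.211.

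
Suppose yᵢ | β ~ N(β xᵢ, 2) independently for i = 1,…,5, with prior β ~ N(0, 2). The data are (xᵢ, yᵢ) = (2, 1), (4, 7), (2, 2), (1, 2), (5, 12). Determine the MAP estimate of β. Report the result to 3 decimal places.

log p(β | y) = −Σ(yᵢ − βxᵢ)²/(2·2) − β²/(2·2) + const.
Setting the derivative to zero: Σxᵢ(yᵢ − βxᵢ)/2 − β/2 = 0, so β = Σxᵢyᵢ / (Σxᵢ² + σ²/τ²).
Σxᵢyᵢ = 2·1 + 4·7 + 2·2 + 1·2 + 5·12 = 96; Σxᵢ² = 50; σ²/τ² = 1.
β̂_MAP = 96 / (50 + 1) = 96/51 ≈ 1.882.

β̂_MAP = 1.882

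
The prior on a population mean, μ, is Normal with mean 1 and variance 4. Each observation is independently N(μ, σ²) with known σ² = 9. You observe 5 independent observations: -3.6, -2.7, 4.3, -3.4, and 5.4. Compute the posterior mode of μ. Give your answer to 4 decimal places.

n = 5; x̄ = ((-3.6) + (-2.7) + 4.3 + (-3.4) + 5.4)/5 = 0/5 = 0.
For a Normal prior and Normal likelihood with known variance, the posterior is Normal; its mode equals its mean, the precision-weighted average.
Prior precision 1/σ₀² = 1/4 = 0.25; data precision n/σ² = 5/9.
μ̂ = (0.25·1 + (5/9)·0) / (0.25 + 5/9) = 0.25/(29/36) = 9/29 ≈ 0.3103.

μ̂_MAP = 0.3103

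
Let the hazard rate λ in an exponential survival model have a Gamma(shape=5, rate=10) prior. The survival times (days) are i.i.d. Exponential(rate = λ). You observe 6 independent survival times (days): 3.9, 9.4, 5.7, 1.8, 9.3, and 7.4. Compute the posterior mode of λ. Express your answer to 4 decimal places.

λ̂_MAP = 0.2105

The Exponential(rate=λ) likelihood is ∝ λ^n e^(−λΣtᵢ). Here n = 6 and Σtᵢ = 3.9 + 9.4 + 5.7 + 1.8 + 9.3 + 7.4 = 37.5.
Posterior ∝ λ^4e^(−10λ) · λ^6e^(−37.5λ) = λ^10e^(−47.5λ), i.e. Gamma(11, 47.5).
Mode = (a−1)/b = 10/47.5 ≈ 0.2105.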